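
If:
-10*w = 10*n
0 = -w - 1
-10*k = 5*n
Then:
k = -1/2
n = 1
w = -1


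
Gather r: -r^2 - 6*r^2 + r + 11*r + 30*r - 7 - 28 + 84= -7*r^2 + 42*r + 49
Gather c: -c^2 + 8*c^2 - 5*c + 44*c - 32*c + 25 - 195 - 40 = 7*c^2 + 7*c - 210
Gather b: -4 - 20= -24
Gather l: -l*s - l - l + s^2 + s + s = l*(-s - 2) + s^2 + 2*s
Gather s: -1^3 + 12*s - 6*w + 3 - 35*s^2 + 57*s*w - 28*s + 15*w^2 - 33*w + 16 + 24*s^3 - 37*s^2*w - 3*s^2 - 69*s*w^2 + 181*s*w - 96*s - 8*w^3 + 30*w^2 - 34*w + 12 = 24*s^3 + s^2*(-37*w - 38) + s*(-69*w^2 + 238*w - 112) - 8*w^3 + 45*w^2 - 73*w + 30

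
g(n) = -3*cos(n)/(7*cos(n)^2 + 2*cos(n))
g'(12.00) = 0.18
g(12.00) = -0.38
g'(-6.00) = -0.08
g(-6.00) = -0.34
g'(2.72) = -0.45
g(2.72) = 0.68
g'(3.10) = -0.04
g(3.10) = 0.60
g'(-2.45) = 1.16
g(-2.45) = 0.88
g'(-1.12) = 0.74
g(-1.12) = -0.59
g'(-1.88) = 1181.83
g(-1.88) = 23.06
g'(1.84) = -1059.11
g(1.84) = -21.70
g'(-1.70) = 17.27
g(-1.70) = -2.73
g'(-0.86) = 0.37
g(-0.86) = -0.46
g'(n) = -3*(14*sin(n)*cos(n) + 2*sin(n))*cos(n)/(7*cos(n)^2 + 2*cos(n))^2 + 3*sin(n)/(7*cos(n)^2 + 2*cos(n)) = -21*sin(n)/(7*cos(n) + 2)^2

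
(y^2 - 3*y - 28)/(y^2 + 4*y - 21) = (y^2 - 3*y - 28)/(y^2 + 4*y - 21)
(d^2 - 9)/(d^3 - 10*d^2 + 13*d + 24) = (d + 3)/(d^2 - 7*d - 8)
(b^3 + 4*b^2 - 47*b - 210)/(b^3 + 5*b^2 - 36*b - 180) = (b - 7)/(b - 6)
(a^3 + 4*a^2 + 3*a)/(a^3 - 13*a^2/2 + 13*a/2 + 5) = 2*a*(a^2 + 4*a + 3)/(2*a^3 - 13*a^2 + 13*a + 10)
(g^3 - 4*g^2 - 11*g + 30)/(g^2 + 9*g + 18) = (g^2 - 7*g + 10)/(g + 6)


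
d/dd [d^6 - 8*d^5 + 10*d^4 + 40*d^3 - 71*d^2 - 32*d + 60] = 6*d^5 - 40*d^4 + 40*d^3 + 120*d^2 - 142*d - 32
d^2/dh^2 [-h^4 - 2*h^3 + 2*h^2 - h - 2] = -12*h^2 - 12*h + 4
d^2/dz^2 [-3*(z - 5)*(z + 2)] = -6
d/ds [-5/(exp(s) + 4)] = 5*exp(s)/(exp(s) + 4)^2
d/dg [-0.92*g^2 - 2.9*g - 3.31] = -1.84*g - 2.9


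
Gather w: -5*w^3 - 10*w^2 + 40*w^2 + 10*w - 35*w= -5*w^3 + 30*w^2 - 25*w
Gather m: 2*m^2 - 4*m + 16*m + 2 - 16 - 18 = 2*m^2 + 12*m - 32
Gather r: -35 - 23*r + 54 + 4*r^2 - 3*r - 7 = 4*r^2 - 26*r + 12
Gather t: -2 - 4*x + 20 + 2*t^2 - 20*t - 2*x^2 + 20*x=2*t^2 - 20*t - 2*x^2 + 16*x + 18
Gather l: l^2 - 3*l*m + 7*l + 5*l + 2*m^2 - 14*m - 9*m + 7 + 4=l^2 + l*(12 - 3*m) + 2*m^2 - 23*m + 11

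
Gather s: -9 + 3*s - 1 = 3*s - 10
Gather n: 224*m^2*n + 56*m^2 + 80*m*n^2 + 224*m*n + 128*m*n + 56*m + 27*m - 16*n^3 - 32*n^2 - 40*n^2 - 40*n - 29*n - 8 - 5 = 56*m^2 + 83*m - 16*n^3 + n^2*(80*m - 72) + n*(224*m^2 + 352*m - 69) - 13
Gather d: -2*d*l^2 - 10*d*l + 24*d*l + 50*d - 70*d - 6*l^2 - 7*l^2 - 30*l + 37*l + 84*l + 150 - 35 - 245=d*(-2*l^2 + 14*l - 20) - 13*l^2 + 91*l - 130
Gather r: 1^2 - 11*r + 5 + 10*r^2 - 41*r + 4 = 10*r^2 - 52*r + 10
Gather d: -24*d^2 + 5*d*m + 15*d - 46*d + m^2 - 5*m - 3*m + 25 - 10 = -24*d^2 + d*(5*m - 31) + m^2 - 8*m + 15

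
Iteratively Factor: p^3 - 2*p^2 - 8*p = (p)*(p^2 - 2*p - 8) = p*(p + 2)*(p - 4)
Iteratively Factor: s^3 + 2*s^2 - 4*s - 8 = (s + 2)*(s^2 - 4) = (s - 2)*(s + 2)*(s + 2)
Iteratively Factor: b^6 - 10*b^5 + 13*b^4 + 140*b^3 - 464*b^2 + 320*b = (b - 1)*(b^5 - 9*b^4 + 4*b^3 + 144*b^2 - 320*b) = (b - 5)*(b - 1)*(b^4 - 4*b^3 - 16*b^2 + 64*b) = (b - 5)*(b - 4)*(b - 1)*(b^3 - 16*b) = (b - 5)*(b - 4)^2*(b - 1)*(b^2 + 4*b) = (b - 5)*(b - 4)^2*(b - 1)*(b + 4)*(b)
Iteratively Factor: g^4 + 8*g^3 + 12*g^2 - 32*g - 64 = (g + 4)*(g^3 + 4*g^2 - 4*g - 16) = (g + 2)*(g + 4)*(g^2 + 2*g - 8) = (g - 2)*(g + 2)*(g + 4)*(g + 4)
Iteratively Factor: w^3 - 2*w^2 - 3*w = (w)*(w^2 - 2*w - 3) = w*(w - 3)*(w + 1)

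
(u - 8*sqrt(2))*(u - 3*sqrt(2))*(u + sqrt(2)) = u^3 - 10*sqrt(2)*u^2 + 26*u + 48*sqrt(2)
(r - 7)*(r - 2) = r^2 - 9*r + 14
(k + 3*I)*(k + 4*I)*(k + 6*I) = k^3 + 13*I*k^2 - 54*k - 72*I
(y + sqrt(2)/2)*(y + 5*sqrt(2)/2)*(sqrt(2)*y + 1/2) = sqrt(2)*y^3 + 13*y^2/2 + 4*sqrt(2)*y + 5/4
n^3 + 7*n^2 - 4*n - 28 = (n - 2)*(n + 2)*(n + 7)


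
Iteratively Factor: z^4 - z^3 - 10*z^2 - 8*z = (z + 1)*(z^3 - 2*z^2 - 8*z) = z*(z + 1)*(z^2 - 2*z - 8) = z*(z - 4)*(z + 1)*(z + 2)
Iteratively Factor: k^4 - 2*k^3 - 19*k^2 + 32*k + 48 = (k + 4)*(k^3 - 6*k^2 + 5*k + 12) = (k + 1)*(k + 4)*(k^2 - 7*k + 12) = (k - 4)*(k + 1)*(k + 4)*(k - 3)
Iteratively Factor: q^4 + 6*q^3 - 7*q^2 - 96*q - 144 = (q + 3)*(q^3 + 3*q^2 - 16*q - 48) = (q + 3)*(q + 4)*(q^2 - q - 12) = (q - 4)*(q + 3)*(q + 4)*(q + 3)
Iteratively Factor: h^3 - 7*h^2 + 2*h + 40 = (h + 2)*(h^2 - 9*h + 20) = (h - 5)*(h + 2)*(h - 4)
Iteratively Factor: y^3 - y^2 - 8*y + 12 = (y + 3)*(y^2 - 4*y + 4) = (y - 2)*(y + 3)*(y - 2)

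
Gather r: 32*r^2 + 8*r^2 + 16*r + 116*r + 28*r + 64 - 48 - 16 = 40*r^2 + 160*r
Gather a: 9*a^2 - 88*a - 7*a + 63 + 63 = 9*a^2 - 95*a + 126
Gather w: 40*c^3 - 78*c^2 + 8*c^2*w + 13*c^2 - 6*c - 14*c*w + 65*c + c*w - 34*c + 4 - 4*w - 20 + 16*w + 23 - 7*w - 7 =40*c^3 - 65*c^2 + 25*c + w*(8*c^2 - 13*c + 5)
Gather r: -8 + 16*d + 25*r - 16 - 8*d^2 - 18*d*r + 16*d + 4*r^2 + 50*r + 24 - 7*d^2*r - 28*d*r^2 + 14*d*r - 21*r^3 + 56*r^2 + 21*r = -8*d^2 + 32*d - 21*r^3 + r^2*(60 - 28*d) + r*(-7*d^2 - 4*d + 96)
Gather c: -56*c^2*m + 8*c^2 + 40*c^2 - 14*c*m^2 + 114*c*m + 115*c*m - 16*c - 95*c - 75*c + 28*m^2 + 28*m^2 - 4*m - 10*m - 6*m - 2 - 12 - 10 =c^2*(48 - 56*m) + c*(-14*m^2 + 229*m - 186) + 56*m^2 - 20*m - 24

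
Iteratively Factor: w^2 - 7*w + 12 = (w - 3)*(w - 4)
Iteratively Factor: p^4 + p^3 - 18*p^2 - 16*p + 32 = (p + 2)*(p^3 - p^2 - 16*p + 16) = (p - 1)*(p + 2)*(p^2 - 16) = (p - 1)*(p + 2)*(p + 4)*(p - 4)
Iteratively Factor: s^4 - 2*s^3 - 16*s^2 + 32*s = (s - 4)*(s^3 + 2*s^2 - 8*s) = s*(s - 4)*(s^2 + 2*s - 8) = s*(s - 4)*(s - 2)*(s + 4)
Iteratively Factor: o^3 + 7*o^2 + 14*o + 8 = (o + 4)*(o^2 + 3*o + 2) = (o + 2)*(o + 4)*(o + 1)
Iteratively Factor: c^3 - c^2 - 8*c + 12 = (c - 2)*(c^2 + c - 6) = (c - 2)^2*(c + 3)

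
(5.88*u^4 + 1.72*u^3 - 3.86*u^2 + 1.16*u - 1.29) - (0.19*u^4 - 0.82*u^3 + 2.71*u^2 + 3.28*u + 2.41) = 5.69*u^4 + 2.54*u^3 - 6.57*u^2 - 2.12*u - 3.7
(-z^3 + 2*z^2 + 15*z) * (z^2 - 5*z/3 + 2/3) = -z^5 + 11*z^4/3 + 11*z^3 - 71*z^2/3 + 10*z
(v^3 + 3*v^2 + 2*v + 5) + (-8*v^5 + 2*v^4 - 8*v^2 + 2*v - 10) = -8*v^5 + 2*v^4 + v^3 - 5*v^2 + 4*v - 5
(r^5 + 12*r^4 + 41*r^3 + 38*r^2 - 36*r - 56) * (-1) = -r^5 - 12*r^4 - 41*r^3 - 38*r^2 + 36*r + 56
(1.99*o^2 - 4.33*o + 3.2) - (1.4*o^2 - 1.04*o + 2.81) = 0.59*o^2 - 3.29*o + 0.39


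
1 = 1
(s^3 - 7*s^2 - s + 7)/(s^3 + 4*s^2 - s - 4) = (s - 7)/(s + 4)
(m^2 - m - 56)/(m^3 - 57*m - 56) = 1/(m + 1)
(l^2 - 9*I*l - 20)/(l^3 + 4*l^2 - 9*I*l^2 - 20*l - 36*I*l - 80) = 1/(l + 4)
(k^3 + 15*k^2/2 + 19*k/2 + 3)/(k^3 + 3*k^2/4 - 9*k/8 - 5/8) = 4*(k^2 + 7*k + 6)/(4*k^2 + k - 5)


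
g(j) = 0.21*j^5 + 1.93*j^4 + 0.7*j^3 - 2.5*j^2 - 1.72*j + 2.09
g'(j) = 1.05*j^4 + 7.72*j^3 + 2.1*j^2 - 5.0*j - 1.72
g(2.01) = 32.61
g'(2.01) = 76.54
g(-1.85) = 10.34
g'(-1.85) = -21.86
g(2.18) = 47.64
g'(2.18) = 101.06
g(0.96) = 0.56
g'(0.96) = 3.14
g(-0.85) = 2.23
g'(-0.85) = -0.15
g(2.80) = 147.81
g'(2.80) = 234.75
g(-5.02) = 415.35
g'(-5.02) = -233.51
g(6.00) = 4187.21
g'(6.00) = 3072.20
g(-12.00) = -13781.11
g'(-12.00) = 8793.32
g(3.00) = 200.69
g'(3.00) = 295.67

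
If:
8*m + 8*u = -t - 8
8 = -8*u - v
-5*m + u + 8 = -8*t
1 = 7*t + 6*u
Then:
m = -791/78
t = -112/13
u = 797/78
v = -3500/39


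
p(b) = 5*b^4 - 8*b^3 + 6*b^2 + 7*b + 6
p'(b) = 20*b^3 - 24*b^2 + 12*b + 7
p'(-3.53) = -1214.16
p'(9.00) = 12751.00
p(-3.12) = 759.33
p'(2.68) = 251.76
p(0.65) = 11.78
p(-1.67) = 87.19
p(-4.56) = 3019.26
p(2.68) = 171.80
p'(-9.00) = -16625.00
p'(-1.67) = -173.12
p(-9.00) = 39066.00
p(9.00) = 27528.00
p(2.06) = 65.99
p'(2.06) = 104.71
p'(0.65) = 10.15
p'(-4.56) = -2443.14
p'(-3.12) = -871.49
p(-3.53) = 1184.32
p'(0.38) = 9.19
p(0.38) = 9.19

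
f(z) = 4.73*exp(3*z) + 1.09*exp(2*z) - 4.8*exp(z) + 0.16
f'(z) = 14.19*exp(3*z) + 2.18*exp(2*z) - 4.8*exp(z)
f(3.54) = 194802.36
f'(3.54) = 583442.61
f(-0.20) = -0.44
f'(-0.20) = 5.32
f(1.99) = 1875.20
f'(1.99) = 5637.02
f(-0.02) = 0.96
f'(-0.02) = 10.75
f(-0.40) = -1.14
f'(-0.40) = 2.04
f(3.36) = 113627.84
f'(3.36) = 340256.02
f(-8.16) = 0.16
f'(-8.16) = -0.00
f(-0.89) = -1.30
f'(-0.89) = -0.62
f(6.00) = 310747120.44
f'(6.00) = 932067831.05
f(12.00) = 20392154090216800.00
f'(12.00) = 61176433399069600.00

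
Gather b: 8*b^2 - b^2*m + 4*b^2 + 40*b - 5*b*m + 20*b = b^2*(12 - m) + b*(60 - 5*m)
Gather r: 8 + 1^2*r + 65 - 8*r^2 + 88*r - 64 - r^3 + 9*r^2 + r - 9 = -r^3 + r^2 + 90*r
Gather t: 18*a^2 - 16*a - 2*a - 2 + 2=18*a^2 - 18*a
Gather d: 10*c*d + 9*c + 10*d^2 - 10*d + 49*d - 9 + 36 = 9*c + 10*d^2 + d*(10*c + 39) + 27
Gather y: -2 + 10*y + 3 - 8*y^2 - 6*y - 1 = -8*y^2 + 4*y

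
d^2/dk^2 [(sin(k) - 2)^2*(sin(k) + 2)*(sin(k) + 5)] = -16*sin(k)^4 - 27*sin(k)^3 + 68*sin(k)^2 + 30*sin(k) - 28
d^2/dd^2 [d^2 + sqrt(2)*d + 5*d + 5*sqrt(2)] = 2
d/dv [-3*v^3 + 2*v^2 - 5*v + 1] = -9*v^2 + 4*v - 5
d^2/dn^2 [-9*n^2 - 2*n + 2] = -18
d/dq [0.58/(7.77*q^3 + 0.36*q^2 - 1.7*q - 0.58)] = (-13.5198*q^2 - 0.4176*q + 0.986)/(7.77*q^3 + 0.36*q^2 - 1.7*q - 0.58)^2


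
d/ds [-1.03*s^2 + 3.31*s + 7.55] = 3.31 - 2.06*s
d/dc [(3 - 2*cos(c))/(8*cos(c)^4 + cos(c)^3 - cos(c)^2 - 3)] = (-12*(1 - cos(2*c))^2 + 63*cos(c) - 85*cos(2*c)/2 + 23*cos(3*c) - 1/2)*sin(c)/(8*cos(c)^4 + cos(c)^3 - cos(c)^2 - 3)^2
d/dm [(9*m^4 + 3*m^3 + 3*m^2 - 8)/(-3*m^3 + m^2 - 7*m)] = (-27*m^6 + 18*m^5 - 177*m^4 - 42*m^3 - 93*m^2 + 16*m - 56)/(m^2*(9*m^4 - 6*m^3 + 43*m^2 - 14*m + 49))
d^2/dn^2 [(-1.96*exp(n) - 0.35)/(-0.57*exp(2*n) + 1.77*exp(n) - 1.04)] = (0.636804*exp(4*n) + 2.432304*exp(3*n) - 8.030673*exp(2*n) + 3.874563*exp(n) + 2.764216)*exp(n)/(0.185193*exp(6*n) - 1.725219*exp(5*n) + 6.370947*exp(4*n) - 11.840769*exp(3*n) + 11.624184*exp(2*n) - 5.743296*exp(n) + 1.124864)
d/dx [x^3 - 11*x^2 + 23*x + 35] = 3*x^2 - 22*x + 23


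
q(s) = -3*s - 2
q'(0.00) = -3.00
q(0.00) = -2.00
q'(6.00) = -3.00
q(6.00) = -20.00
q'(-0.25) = -3.00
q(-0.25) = -1.25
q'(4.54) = -3.00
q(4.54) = -15.62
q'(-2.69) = -3.00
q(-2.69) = 6.07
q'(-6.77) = -3.00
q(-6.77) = 18.31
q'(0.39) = -3.00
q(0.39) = -3.17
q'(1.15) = -3.00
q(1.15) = -5.45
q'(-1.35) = -3.00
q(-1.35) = 2.05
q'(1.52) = -3.00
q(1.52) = -6.56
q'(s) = -3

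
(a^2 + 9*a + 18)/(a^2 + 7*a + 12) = (a + 6)/(a + 4)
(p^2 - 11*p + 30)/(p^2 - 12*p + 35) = (p - 6)/(p - 7)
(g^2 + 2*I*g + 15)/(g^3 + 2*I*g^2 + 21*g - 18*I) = (g + 5*I)/(g^2 + 5*I*g + 6)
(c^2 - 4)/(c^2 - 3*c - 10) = (c - 2)/(c - 5)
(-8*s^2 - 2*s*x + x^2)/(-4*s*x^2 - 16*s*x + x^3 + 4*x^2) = (2*s + x)/(x*(x + 4))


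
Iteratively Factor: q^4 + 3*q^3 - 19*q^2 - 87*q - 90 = (q + 2)*(q^3 + q^2 - 21*q - 45) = (q - 5)*(q + 2)*(q^2 + 6*q + 9) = (q - 5)*(q + 2)*(q + 3)*(q + 3)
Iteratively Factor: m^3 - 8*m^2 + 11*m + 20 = (m - 4)*(m^2 - 4*m - 5) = (m - 4)*(m + 1)*(m - 5)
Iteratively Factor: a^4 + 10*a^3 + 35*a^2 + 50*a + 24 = (a + 3)*(a^3 + 7*a^2 + 14*a + 8) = (a + 2)*(a + 3)*(a^2 + 5*a + 4) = (a + 1)*(a + 2)*(a + 3)*(a + 4)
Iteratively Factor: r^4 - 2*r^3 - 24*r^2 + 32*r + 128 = (r + 2)*(r^3 - 4*r^2 - 16*r + 64) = (r + 2)*(r + 4)*(r^2 - 8*r + 16) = (r - 4)*(r + 2)*(r + 4)*(r - 4)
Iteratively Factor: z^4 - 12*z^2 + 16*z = (z + 4)*(z^3 - 4*z^2 + 4*z) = z*(z + 4)*(z^2 - 4*z + 4) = z*(z - 2)*(z + 4)*(z - 2)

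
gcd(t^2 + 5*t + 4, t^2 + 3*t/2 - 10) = t + 4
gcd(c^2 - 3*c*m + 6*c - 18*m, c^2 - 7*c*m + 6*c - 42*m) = c + 6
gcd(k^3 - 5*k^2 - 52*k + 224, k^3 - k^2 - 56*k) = k^2 - k - 56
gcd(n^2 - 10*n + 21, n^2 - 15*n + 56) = n - 7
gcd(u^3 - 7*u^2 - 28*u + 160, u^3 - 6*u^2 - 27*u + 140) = u^2 + u - 20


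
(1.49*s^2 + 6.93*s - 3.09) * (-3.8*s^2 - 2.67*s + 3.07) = -5.662*s^4 - 30.3123*s^3 - 2.1868*s^2 + 29.5254*s - 9.4863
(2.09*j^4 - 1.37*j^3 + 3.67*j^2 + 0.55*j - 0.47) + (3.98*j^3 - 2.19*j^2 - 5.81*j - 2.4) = 2.09*j^4 + 2.61*j^3 + 1.48*j^2 - 5.26*j - 2.87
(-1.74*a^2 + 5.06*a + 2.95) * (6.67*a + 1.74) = -11.6058*a^3 + 30.7226*a^2 + 28.4809*a + 5.133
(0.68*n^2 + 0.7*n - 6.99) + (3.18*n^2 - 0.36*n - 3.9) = 3.86*n^2 + 0.34*n - 10.89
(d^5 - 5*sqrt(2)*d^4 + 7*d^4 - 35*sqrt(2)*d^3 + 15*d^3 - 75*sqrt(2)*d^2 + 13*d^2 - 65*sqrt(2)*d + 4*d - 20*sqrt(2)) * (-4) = -4*d^5 - 28*d^4 + 20*sqrt(2)*d^4 - 60*d^3 + 140*sqrt(2)*d^3 - 52*d^2 + 300*sqrt(2)*d^2 - 16*d + 260*sqrt(2)*d + 80*sqrt(2)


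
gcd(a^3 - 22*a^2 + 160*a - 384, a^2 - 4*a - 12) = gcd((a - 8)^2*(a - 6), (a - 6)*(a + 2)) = a - 6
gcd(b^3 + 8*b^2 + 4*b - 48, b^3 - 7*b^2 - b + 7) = 1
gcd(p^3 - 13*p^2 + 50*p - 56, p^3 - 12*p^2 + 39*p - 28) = p^2 - 11*p + 28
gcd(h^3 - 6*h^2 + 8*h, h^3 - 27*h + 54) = 1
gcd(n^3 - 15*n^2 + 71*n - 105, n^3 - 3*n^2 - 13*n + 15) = n - 5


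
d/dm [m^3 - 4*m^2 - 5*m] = 3*m^2 - 8*m - 5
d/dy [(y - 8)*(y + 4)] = 2*y - 4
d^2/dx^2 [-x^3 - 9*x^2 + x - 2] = -6*x - 18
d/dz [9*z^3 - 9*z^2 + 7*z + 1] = 27*z^2 - 18*z + 7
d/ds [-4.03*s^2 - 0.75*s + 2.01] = -8.06*s - 0.75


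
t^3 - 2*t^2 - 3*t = t*(t - 3)*(t + 1)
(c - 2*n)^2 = c^2 - 4*c*n + 4*n^2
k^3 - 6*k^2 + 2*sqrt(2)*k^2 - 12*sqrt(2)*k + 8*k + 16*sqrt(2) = (k - 4)*(k - 2)*(k + 2*sqrt(2))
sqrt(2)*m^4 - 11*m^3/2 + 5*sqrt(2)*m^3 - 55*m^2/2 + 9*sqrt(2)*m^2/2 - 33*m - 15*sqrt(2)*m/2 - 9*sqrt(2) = (m + 2)*(m + 3)*(m - 3*sqrt(2))*(sqrt(2)*m + 1/2)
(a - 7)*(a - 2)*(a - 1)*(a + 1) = a^4 - 9*a^3 + 13*a^2 + 9*a - 14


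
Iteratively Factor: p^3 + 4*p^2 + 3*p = (p + 1)*(p^2 + 3*p) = (p + 1)*(p + 3)*(p)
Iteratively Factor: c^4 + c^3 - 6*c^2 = (c - 2)*(c^3 + 3*c^2) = c*(c - 2)*(c^2 + 3*c) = c^2*(c - 2)*(c + 3)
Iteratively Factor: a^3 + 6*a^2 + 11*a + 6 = (a + 3)*(a^2 + 3*a + 2) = (a + 2)*(a + 3)*(a + 1)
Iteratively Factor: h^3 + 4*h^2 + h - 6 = (h + 3)*(h^2 + h - 2) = (h + 2)*(h + 3)*(h - 1)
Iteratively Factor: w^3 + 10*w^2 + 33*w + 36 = (w + 4)*(w^2 + 6*w + 9) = (w + 3)*(w + 4)*(w + 3)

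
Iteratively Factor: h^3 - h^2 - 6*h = (h + 2)*(h^2 - 3*h) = h*(h + 2)*(h - 3)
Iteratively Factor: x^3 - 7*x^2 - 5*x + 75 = (x - 5)*(x^2 - 2*x - 15) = (x - 5)^2*(x + 3)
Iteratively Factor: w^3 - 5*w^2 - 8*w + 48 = (w - 4)*(w^2 - w - 12) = (w - 4)*(w + 3)*(w - 4)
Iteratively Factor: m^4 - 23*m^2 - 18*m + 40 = (m + 4)*(m^3 - 4*m^2 - 7*m + 10) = (m + 2)*(m + 4)*(m^2 - 6*m + 5) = (m - 5)*(m + 2)*(m + 4)*(m - 1)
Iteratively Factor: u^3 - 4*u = (u + 2)*(u^2 - 2*u) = (u - 2)*(u + 2)*(u)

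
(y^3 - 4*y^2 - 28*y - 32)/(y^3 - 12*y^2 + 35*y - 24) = (y^2 + 4*y + 4)/(y^2 - 4*y + 3)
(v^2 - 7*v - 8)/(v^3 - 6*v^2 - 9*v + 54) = (v^2 - 7*v - 8)/(v^3 - 6*v^2 - 9*v + 54)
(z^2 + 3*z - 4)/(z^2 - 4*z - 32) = (z - 1)/(z - 8)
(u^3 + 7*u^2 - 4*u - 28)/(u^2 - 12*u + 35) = (u^3 + 7*u^2 - 4*u - 28)/(u^2 - 12*u + 35)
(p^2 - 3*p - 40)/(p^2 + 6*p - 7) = (p^2 - 3*p - 40)/(p^2 + 6*p - 7)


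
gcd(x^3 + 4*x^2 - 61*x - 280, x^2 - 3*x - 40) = x^2 - 3*x - 40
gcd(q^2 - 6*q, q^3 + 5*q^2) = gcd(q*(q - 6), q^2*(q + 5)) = q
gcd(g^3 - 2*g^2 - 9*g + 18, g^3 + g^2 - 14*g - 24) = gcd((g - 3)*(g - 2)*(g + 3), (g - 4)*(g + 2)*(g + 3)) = g + 3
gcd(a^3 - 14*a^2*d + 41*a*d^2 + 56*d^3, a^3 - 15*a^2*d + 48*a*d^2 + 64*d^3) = a^2 - 7*a*d - 8*d^2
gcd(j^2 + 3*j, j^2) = j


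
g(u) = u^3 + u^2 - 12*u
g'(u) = 3*u^2 + 2*u - 12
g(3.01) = 0.21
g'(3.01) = 21.20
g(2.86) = -2.75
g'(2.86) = 18.26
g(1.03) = -10.21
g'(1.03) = -6.76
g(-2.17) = 20.53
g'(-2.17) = -2.21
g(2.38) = -9.41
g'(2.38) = 9.75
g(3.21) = 4.86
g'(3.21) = 25.33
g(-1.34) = 15.47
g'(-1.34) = -9.29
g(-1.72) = 18.51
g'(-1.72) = -6.56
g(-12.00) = -1440.00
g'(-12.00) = 396.00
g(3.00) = 0.00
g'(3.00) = 21.00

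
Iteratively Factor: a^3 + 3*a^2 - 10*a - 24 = (a + 4)*(a^2 - a - 6) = (a + 2)*(a + 4)*(a - 3)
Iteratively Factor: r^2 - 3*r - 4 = (r + 1)*(r - 4)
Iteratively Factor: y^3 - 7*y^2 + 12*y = (y - 4)*(y^2 - 3*y) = y*(y - 4)*(y - 3)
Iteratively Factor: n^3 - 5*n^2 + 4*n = (n - 1)*(n^2 - 4*n) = n*(n - 1)*(n - 4)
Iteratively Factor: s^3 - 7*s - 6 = (s - 3)*(s^2 + 3*s + 2) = (s - 3)*(s + 1)*(s + 2)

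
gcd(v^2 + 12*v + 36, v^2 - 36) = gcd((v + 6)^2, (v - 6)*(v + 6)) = v + 6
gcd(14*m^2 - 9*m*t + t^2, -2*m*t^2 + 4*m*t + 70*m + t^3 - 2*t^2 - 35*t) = -2*m + t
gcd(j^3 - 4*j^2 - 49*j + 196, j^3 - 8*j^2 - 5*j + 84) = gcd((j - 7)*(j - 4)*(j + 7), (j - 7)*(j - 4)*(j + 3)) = j^2 - 11*j + 28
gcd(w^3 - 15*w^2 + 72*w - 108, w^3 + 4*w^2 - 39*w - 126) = w - 6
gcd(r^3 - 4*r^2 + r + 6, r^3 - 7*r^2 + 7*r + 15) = r^2 - 2*r - 3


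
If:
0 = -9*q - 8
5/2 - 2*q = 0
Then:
No Solution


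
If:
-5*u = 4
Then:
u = -4/5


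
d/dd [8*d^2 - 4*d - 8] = 16*d - 4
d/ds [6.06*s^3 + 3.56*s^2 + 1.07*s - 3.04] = 18.18*s^2 + 7.12*s + 1.07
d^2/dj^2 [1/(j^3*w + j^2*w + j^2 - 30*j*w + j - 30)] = 2*(-(3*j*w + w + 1)*(j^3*w + j^2*w + j^2 - 30*j*w + j - 30) + (3*j^2*w + 2*j*w + 2*j - 30*w + 1)^2)/(j^3*w + j^2*w + j^2 - 30*j*w + j - 30)^3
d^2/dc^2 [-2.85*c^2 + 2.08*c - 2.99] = -5.70000000000000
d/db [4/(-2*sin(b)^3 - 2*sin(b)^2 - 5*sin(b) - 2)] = 4*(6*sin(b)^2 + 4*sin(b) + 5)*cos(b)/(2*sin(b)^3 + 2*sin(b)^2 + 5*sin(b) + 2)^2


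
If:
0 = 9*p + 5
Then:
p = -5/9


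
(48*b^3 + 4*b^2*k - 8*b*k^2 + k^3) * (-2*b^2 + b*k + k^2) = -96*b^5 + 40*b^4*k + 68*b^3*k^2 - 6*b^2*k^3 - 7*b*k^4 + k^5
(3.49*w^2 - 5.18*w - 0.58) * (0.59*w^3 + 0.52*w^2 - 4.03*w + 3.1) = 2.0591*w^5 - 1.2414*w^4 - 17.1005*w^3 + 31.3928*w^2 - 13.7206*w - 1.798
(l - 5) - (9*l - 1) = -8*l - 4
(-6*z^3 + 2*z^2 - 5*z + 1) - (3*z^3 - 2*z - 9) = -9*z^3 + 2*z^2 - 3*z + 10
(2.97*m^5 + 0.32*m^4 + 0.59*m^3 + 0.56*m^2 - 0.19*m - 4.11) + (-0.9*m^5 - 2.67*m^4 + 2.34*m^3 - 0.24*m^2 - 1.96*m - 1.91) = 2.07*m^5 - 2.35*m^4 + 2.93*m^3 + 0.32*m^2 - 2.15*m - 6.02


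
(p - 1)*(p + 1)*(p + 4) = p^3 + 4*p^2 - p - 4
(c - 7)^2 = c^2 - 14*c + 49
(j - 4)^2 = j^2 - 8*j + 16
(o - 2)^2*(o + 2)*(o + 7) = o^4 + 5*o^3 - 18*o^2 - 20*o + 56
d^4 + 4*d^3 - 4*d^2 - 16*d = d*(d - 2)*(d + 2)*(d + 4)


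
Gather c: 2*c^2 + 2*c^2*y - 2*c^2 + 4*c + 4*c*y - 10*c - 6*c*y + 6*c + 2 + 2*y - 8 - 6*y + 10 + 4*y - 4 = 2*c^2*y - 2*c*y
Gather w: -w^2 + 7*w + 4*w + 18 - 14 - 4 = -w^2 + 11*w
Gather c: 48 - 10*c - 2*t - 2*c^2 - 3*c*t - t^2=-2*c^2 + c*(-3*t - 10) - t^2 - 2*t + 48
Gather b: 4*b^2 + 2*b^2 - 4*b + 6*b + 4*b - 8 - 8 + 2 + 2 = 6*b^2 + 6*b - 12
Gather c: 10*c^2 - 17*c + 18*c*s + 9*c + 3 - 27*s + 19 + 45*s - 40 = 10*c^2 + c*(18*s - 8) + 18*s - 18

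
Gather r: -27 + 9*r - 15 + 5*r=14*r - 42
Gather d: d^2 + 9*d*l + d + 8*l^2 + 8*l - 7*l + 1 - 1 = d^2 + d*(9*l + 1) + 8*l^2 + l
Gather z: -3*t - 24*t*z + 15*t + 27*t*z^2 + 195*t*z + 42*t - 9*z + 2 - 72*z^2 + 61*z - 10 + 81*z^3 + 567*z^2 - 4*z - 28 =54*t + 81*z^3 + z^2*(27*t + 495) + z*(171*t + 48) - 36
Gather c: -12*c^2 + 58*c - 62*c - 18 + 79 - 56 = -12*c^2 - 4*c + 5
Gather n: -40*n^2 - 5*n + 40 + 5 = -40*n^2 - 5*n + 45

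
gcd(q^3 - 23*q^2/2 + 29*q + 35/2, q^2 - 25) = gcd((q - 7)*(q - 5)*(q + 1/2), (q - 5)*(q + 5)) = q - 5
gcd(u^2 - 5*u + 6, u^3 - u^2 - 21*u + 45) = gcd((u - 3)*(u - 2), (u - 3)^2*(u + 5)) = u - 3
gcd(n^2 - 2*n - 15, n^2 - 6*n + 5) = n - 5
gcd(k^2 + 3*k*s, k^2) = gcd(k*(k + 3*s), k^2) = k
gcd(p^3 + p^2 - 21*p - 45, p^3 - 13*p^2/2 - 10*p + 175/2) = p - 5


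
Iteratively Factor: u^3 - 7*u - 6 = (u - 3)*(u^2 + 3*u + 2) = (u - 3)*(u + 2)*(u + 1)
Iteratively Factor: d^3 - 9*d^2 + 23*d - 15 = (d - 3)*(d^2 - 6*d + 5) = (d - 3)*(d - 1)*(d - 5)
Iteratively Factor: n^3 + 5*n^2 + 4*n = (n + 4)*(n^2 + n) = n*(n + 4)*(n + 1)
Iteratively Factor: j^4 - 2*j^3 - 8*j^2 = (j)*(j^3 - 2*j^2 - 8*j) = j*(j + 2)*(j^2 - 4*j) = j*(j - 4)*(j + 2)*(j)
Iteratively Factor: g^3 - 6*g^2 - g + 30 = (g + 2)*(g^2 - 8*g + 15) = (g - 5)*(g + 2)*(g - 3)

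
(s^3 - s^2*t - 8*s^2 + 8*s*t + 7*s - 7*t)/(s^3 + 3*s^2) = (s^3 - s^2*t - 8*s^2 + 8*s*t + 7*s - 7*t)/(s^2*(s + 3))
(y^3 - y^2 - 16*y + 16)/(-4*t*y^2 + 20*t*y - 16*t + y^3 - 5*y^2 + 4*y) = (y + 4)/(-4*t + y)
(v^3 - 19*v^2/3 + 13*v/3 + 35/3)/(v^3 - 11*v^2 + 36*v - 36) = (3*v^3 - 19*v^2 + 13*v + 35)/(3*(v^3 - 11*v^2 + 36*v - 36))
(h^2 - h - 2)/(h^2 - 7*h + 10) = (h + 1)/(h - 5)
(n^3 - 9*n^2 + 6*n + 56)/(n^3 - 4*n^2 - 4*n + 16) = (n - 7)/(n - 2)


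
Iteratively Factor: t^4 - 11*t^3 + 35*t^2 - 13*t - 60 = (t - 5)*(t^3 - 6*t^2 + 5*t + 12) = (t - 5)*(t - 4)*(t^2 - 2*t - 3) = (t - 5)*(t - 4)*(t - 3)*(t + 1)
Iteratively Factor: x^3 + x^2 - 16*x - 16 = (x + 4)*(x^2 - 3*x - 4) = (x - 4)*(x + 4)*(x + 1)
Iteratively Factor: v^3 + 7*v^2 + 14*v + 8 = (v + 1)*(v^2 + 6*v + 8) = (v + 1)*(v + 4)*(v + 2)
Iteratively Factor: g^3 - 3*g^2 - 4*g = (g - 4)*(g^2 + g) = (g - 4)*(g + 1)*(g)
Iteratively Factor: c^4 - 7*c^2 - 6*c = (c + 1)*(c^3 - c^2 - 6*c) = (c - 3)*(c + 1)*(c^2 + 2*c) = c*(c - 3)*(c + 1)*(c + 2)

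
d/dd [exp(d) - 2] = exp(d)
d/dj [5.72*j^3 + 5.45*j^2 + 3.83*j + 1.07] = 17.16*j^2 + 10.9*j + 3.83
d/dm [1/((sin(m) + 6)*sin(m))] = -2*(sin(m) + 3)*cos(m)/((sin(m) + 6)^2*sin(m)^2)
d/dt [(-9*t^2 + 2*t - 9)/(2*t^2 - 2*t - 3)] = 2*(7*t^2 + 45*t - 12)/(4*t^4 - 8*t^3 - 8*t^2 + 12*t + 9)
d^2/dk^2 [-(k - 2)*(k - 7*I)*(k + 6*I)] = -6*k + 4 + 2*I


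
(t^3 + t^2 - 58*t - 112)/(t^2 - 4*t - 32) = (t^2 + 9*t + 14)/(t + 4)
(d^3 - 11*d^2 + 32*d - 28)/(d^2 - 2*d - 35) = (d^2 - 4*d + 4)/(d + 5)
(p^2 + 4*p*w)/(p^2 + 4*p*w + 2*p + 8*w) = p/(p + 2)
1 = 1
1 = 1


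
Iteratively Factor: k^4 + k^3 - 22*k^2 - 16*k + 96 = (k + 3)*(k^3 - 2*k^2 - 16*k + 32) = (k + 3)*(k + 4)*(k^2 - 6*k + 8) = (k - 4)*(k + 3)*(k + 4)*(k - 2)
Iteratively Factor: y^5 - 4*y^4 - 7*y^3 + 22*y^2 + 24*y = (y - 4)*(y^4 - 7*y^2 - 6*y) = y*(y - 4)*(y^3 - 7*y - 6) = y*(y - 4)*(y - 3)*(y^2 + 3*y + 2) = y*(y - 4)*(y - 3)*(y + 2)*(y + 1)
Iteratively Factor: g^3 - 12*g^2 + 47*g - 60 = (g - 5)*(g^2 - 7*g + 12) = (g - 5)*(g - 4)*(g - 3)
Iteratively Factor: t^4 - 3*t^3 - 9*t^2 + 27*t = (t + 3)*(t^3 - 6*t^2 + 9*t) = (t - 3)*(t + 3)*(t^2 - 3*t) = t*(t - 3)*(t + 3)*(t - 3)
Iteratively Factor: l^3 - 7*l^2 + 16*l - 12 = (l - 2)*(l^2 - 5*l + 6) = (l - 2)^2*(l - 3)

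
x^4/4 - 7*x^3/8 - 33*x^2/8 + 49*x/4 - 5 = (x/4 + 1)*(x - 5)*(x - 2)*(x - 1/2)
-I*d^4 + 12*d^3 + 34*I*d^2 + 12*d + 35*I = (d - I)*(d + 5*I)*(d + 7*I)*(-I*d + 1)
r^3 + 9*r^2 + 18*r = r*(r + 3)*(r + 6)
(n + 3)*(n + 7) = n^2 + 10*n + 21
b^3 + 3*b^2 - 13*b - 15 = (b - 3)*(b + 1)*(b + 5)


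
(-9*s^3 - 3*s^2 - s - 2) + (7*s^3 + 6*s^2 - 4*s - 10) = -2*s^3 + 3*s^2 - 5*s - 12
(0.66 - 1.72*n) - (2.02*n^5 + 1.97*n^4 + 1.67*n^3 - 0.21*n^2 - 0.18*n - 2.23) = -2.02*n^5 - 1.97*n^4 - 1.67*n^3 + 0.21*n^2 - 1.54*n + 2.89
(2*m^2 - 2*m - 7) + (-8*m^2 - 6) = -6*m^2 - 2*m - 13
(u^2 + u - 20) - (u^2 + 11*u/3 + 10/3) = -8*u/3 - 70/3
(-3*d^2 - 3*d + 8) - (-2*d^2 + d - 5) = -d^2 - 4*d + 13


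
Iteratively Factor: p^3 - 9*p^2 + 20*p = (p)*(p^2 - 9*p + 20) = p*(p - 4)*(p - 5)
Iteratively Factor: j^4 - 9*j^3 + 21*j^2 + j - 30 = (j + 1)*(j^3 - 10*j^2 + 31*j - 30) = (j - 3)*(j + 1)*(j^2 - 7*j + 10) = (j - 3)*(j - 2)*(j + 1)*(j - 5)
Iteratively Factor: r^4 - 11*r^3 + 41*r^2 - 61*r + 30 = (r - 1)*(r^3 - 10*r^2 + 31*r - 30) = (r - 5)*(r - 1)*(r^2 - 5*r + 6) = (r - 5)*(r - 3)*(r - 1)*(r - 2)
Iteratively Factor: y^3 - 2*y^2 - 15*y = (y + 3)*(y^2 - 5*y) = (y - 5)*(y + 3)*(y)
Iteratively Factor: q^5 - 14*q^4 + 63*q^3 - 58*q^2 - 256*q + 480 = (q - 3)*(q^4 - 11*q^3 + 30*q^2 + 32*q - 160) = (q - 5)*(q - 3)*(q^3 - 6*q^2 + 32) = (q - 5)*(q - 3)*(q + 2)*(q^2 - 8*q + 16) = (q - 5)*(q - 4)*(q - 3)*(q + 2)*(q - 4)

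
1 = 1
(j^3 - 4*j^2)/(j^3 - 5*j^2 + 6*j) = j*(j - 4)/(j^2 - 5*j + 6)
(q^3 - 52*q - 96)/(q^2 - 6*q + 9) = (q^3 - 52*q - 96)/(q^2 - 6*q + 9)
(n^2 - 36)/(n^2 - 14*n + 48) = (n + 6)/(n - 8)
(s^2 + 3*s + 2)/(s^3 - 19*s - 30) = (s + 1)/(s^2 - 2*s - 15)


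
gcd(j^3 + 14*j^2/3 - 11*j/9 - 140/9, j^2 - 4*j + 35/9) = j - 5/3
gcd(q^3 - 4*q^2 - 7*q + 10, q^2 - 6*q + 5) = q^2 - 6*q + 5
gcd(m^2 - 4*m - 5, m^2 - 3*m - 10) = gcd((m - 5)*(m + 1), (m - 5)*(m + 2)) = m - 5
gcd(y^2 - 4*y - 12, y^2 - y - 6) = y + 2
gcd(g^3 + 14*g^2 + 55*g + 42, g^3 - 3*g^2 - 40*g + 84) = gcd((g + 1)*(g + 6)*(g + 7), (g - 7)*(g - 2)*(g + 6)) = g + 6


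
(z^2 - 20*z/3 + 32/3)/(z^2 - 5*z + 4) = (z - 8/3)/(z - 1)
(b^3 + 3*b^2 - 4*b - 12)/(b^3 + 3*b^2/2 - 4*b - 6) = 2*(b + 3)/(2*b + 3)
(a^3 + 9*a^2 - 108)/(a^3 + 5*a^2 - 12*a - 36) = (a + 6)/(a + 2)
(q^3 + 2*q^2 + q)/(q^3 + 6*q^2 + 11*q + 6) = q*(q + 1)/(q^2 + 5*q + 6)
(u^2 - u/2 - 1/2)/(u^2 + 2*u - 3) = (u + 1/2)/(u + 3)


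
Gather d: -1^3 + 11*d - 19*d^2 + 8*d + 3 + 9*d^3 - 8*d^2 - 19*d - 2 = 9*d^3 - 27*d^2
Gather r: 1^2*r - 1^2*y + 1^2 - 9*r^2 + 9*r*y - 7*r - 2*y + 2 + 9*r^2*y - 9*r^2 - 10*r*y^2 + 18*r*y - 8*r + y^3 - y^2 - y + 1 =r^2*(9*y - 18) + r*(-10*y^2 + 27*y - 14) + y^3 - y^2 - 4*y + 4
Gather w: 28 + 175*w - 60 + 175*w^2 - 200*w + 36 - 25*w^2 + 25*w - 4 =150*w^2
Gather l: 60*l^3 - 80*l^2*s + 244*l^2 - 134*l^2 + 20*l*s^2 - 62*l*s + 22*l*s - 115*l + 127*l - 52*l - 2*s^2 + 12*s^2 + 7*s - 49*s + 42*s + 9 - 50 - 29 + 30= 60*l^3 + l^2*(110 - 80*s) + l*(20*s^2 - 40*s - 40) + 10*s^2 - 40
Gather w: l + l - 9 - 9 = 2*l - 18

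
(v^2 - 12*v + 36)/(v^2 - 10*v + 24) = (v - 6)/(v - 4)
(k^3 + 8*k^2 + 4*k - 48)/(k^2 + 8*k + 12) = (k^2 + 2*k - 8)/(k + 2)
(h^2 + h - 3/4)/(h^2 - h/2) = (h + 3/2)/h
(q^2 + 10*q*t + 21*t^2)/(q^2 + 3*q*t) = (q + 7*t)/q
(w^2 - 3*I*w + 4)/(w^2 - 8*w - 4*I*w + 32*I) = (w + I)/(w - 8)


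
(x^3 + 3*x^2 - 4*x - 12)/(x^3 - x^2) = (x^3 + 3*x^2 - 4*x - 12)/(x^2*(x - 1))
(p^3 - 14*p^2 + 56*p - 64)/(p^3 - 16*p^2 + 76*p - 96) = (p - 4)/(p - 6)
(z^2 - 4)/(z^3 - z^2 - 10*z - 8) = (z - 2)/(z^2 - 3*z - 4)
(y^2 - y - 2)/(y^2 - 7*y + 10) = (y + 1)/(y - 5)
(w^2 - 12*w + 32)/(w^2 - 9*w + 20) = (w - 8)/(w - 5)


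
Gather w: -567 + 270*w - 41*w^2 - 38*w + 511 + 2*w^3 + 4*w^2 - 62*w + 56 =2*w^3 - 37*w^2 + 170*w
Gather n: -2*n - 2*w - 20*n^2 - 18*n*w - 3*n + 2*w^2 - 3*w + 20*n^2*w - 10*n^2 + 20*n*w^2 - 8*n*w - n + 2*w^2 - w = n^2*(20*w - 30) + n*(20*w^2 - 26*w - 6) + 4*w^2 - 6*w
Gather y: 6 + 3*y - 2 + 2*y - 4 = 5*y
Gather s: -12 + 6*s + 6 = 6*s - 6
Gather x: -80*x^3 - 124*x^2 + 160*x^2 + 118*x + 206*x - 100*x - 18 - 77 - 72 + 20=-80*x^3 + 36*x^2 + 224*x - 147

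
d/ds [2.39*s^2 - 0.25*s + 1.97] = 4.78*s - 0.25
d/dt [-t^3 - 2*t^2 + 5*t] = -3*t^2 - 4*t + 5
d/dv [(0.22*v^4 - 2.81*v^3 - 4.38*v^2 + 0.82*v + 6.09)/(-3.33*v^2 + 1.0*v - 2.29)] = (-1.4652*v^5 + 10.0173*v^4 - 7.6352*v^3 + 17.6553*v^2 + 60.6198*v - 7.9678)/(11.0889*v^4 - 6.66*v^3 + 16.2514*v^2 - 4.58*v + 5.2441)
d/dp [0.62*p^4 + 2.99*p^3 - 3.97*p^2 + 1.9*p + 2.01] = 2.48*p^3 + 8.97*p^2 - 7.94*p + 1.9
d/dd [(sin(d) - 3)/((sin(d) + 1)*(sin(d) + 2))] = (6*sin(d) + cos(d)^2 + 10)*cos(d)/((sin(d) + 1)^2*(sin(d) + 2)^2)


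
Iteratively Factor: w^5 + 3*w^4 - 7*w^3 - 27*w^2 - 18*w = (w + 2)*(w^4 + w^3 - 9*w^2 - 9*w) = (w + 2)*(w + 3)*(w^3 - 2*w^2 - 3*w) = (w - 3)*(w + 2)*(w + 3)*(w^2 + w) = w*(w - 3)*(w + 2)*(w + 3)*(w + 1)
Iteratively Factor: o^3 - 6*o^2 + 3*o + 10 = (o - 5)*(o^2 - o - 2) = (o - 5)*(o - 2)*(o + 1)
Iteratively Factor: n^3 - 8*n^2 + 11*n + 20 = (n + 1)*(n^2 - 9*n + 20) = (n - 5)*(n + 1)*(n - 4)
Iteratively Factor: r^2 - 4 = (r - 2)*(r + 2)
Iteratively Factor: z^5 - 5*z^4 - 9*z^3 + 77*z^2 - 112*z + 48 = (z - 1)*(z^4 - 4*z^3 - 13*z^2 + 64*z - 48) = (z - 1)*(z + 4)*(z^3 - 8*z^2 + 19*z - 12) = (z - 1)^2*(z + 4)*(z^2 - 7*z + 12) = (z - 4)*(z - 1)^2*(z + 4)*(z - 3)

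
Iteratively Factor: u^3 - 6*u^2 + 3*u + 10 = (u - 2)*(u^2 - 4*u - 5) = (u - 5)*(u - 2)*(u + 1)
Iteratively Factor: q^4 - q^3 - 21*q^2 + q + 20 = (q - 5)*(q^3 + 4*q^2 - q - 4) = (q - 5)*(q - 1)*(q^2 + 5*q + 4) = (q - 5)*(q - 1)*(q + 1)*(q + 4)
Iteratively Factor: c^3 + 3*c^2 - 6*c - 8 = (c + 4)*(c^2 - c - 2) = (c - 2)*(c + 4)*(c + 1)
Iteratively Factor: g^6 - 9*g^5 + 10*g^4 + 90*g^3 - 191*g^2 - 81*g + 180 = (g + 1)*(g^5 - 10*g^4 + 20*g^3 + 70*g^2 - 261*g + 180) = (g - 4)*(g + 1)*(g^4 - 6*g^3 - 4*g^2 + 54*g - 45) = (g - 5)*(g - 4)*(g + 1)*(g^3 - g^2 - 9*g + 9) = (g - 5)*(g - 4)*(g - 3)*(g + 1)*(g^2 + 2*g - 3) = (g - 5)*(g - 4)*(g - 3)*(g + 1)*(g + 3)*(g - 1)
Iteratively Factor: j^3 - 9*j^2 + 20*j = (j)*(j^2 - 9*j + 20) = j*(j - 4)*(j - 5)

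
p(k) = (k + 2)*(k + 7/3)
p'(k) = 2*k + 13/3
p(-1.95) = 0.02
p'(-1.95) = 0.43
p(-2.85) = 0.44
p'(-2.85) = -1.37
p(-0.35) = 3.27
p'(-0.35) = 3.63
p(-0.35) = 3.27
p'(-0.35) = 3.63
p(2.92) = 25.85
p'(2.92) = 10.17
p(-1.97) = 0.01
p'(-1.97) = 0.39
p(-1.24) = 0.83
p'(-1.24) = 1.85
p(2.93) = 25.95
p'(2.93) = 10.19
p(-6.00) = 14.67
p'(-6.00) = -7.67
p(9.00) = 124.67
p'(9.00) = 22.33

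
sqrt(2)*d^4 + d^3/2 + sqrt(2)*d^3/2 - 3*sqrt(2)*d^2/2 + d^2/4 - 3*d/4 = d*(d - 1)*(d + 3/2)*(sqrt(2)*d + 1/2)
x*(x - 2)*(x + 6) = x^3 + 4*x^2 - 12*x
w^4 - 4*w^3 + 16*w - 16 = (w - 2)^3*(w + 2)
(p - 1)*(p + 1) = p^2 - 1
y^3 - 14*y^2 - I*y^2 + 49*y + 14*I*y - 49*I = (y - 7)^2*(y - I)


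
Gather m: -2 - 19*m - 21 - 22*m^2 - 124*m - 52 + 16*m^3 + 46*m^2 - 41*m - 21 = 16*m^3 + 24*m^2 - 184*m - 96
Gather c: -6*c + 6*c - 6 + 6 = 0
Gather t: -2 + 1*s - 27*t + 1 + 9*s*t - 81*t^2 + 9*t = s - 81*t^2 + t*(9*s - 18) - 1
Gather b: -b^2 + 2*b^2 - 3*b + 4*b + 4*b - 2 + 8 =b^2 + 5*b + 6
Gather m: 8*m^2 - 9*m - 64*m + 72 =8*m^2 - 73*m + 72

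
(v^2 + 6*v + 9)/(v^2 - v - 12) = (v + 3)/(v - 4)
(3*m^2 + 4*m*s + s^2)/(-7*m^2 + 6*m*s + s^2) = (3*m^2 + 4*m*s + s^2)/(-7*m^2 + 6*m*s + s^2)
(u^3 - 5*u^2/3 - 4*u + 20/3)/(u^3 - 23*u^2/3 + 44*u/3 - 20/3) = (3*u^2 + u - 10)/(3*u^2 - 17*u + 10)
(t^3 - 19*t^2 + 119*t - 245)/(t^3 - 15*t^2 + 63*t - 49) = (t - 5)/(t - 1)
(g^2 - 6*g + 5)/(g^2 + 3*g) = (g^2 - 6*g + 5)/(g*(g + 3))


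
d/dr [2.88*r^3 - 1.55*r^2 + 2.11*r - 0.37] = 8.64*r^2 - 3.1*r + 2.11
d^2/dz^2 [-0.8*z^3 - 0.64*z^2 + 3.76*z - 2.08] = -4.8*z - 1.28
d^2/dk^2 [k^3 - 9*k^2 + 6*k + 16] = 6*k - 18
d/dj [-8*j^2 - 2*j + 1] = -16*j - 2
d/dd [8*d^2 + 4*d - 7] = 16*d + 4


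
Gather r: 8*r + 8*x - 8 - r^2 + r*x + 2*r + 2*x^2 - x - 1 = -r^2 + r*(x + 10) + 2*x^2 + 7*x - 9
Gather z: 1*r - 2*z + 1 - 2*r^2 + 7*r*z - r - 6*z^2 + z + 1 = -2*r^2 - 6*z^2 + z*(7*r - 1) + 2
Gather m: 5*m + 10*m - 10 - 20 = 15*m - 30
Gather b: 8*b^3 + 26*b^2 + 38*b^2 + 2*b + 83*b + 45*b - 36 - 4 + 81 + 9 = 8*b^3 + 64*b^2 + 130*b + 50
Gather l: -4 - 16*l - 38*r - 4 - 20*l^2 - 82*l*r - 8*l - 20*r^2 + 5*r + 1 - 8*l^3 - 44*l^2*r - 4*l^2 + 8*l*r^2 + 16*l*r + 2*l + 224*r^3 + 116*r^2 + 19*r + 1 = -8*l^3 + l^2*(-44*r - 24) + l*(8*r^2 - 66*r - 22) + 224*r^3 + 96*r^2 - 14*r - 6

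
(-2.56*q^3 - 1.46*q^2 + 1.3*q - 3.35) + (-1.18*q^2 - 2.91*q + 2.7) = -2.56*q^3 - 2.64*q^2 - 1.61*q - 0.65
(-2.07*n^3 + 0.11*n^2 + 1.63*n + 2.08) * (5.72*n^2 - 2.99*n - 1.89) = -11.8404*n^5 + 6.8185*n^4 + 12.907*n^3 + 6.816*n^2 - 9.2999*n - 3.9312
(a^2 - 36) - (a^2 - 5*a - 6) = 5*a - 30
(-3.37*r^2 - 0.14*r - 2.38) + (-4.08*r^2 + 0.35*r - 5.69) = -7.45*r^2 + 0.21*r - 8.07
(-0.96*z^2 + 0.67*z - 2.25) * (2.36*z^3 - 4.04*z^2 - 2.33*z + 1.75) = -2.2656*z^5 + 5.4596*z^4 - 5.78*z^3 + 5.8489*z^2 + 6.415*z - 3.9375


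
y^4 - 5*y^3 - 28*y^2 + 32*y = y*(y - 8)*(y - 1)*(y + 4)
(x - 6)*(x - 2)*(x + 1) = x^3 - 7*x^2 + 4*x + 12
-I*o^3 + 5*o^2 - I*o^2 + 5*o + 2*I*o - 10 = (o + 2)*(o + 5*I)*(-I*o + I)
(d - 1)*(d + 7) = d^2 + 6*d - 7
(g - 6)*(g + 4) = g^2 - 2*g - 24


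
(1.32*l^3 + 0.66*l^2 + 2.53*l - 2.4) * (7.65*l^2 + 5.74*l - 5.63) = 10.098*l^5 + 12.6258*l^4 + 15.7113*l^3 - 7.5536*l^2 - 28.0199*l + 13.512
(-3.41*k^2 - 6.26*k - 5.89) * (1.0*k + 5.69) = -3.41*k^3 - 25.6629*k^2 - 41.5094*k - 33.5141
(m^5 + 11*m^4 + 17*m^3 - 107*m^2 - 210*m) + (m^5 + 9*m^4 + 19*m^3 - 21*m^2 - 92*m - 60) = 2*m^5 + 20*m^4 + 36*m^3 - 128*m^2 - 302*m - 60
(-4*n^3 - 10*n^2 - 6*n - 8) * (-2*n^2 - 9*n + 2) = 8*n^5 + 56*n^4 + 94*n^3 + 50*n^2 + 60*n - 16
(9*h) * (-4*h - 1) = -36*h^2 - 9*h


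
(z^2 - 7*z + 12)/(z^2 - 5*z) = (z^2 - 7*z + 12)/(z*(z - 5))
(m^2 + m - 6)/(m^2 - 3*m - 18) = (m - 2)/(m - 6)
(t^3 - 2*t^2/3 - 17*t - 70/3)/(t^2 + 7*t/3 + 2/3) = (3*t^2 - 8*t - 35)/(3*t + 1)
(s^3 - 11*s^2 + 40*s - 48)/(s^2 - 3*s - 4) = (s^2 - 7*s + 12)/(s + 1)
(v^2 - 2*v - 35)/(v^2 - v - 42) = (v + 5)/(v + 6)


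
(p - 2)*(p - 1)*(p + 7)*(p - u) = p^4 - p^3*u + 4*p^3 - 4*p^2*u - 19*p^2 + 19*p*u + 14*p - 14*u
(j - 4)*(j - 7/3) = j^2 - 19*j/3 + 28/3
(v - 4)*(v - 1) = v^2 - 5*v + 4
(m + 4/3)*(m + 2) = m^2 + 10*m/3 + 8/3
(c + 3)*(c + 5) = c^2 + 8*c + 15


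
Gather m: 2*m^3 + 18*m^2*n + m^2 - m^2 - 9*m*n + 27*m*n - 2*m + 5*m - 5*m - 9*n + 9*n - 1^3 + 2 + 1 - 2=2*m^3 + 18*m^2*n + m*(18*n - 2)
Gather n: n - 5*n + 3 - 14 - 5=-4*n - 16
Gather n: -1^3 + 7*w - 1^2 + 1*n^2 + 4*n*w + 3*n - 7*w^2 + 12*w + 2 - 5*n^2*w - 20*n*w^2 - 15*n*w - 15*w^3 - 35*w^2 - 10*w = n^2*(1 - 5*w) + n*(-20*w^2 - 11*w + 3) - 15*w^3 - 42*w^2 + 9*w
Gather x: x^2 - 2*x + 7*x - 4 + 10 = x^2 + 5*x + 6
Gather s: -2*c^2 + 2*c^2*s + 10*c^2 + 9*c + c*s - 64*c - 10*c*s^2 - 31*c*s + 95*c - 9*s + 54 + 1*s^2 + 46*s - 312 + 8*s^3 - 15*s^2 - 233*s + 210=8*c^2 + 40*c + 8*s^3 + s^2*(-10*c - 14) + s*(2*c^2 - 30*c - 196) - 48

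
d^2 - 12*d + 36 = (d - 6)^2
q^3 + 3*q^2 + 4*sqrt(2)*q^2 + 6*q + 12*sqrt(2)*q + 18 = (q + 3)*(q + sqrt(2))*(q + 3*sqrt(2))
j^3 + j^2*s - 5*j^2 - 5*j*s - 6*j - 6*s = (j - 6)*(j + 1)*(j + s)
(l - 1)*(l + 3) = l^2 + 2*l - 3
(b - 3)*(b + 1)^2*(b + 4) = b^4 + 3*b^3 - 9*b^2 - 23*b - 12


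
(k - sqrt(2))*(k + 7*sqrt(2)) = k^2 + 6*sqrt(2)*k - 14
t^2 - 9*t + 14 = (t - 7)*(t - 2)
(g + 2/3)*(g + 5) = g^2 + 17*g/3 + 10/3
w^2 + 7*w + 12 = (w + 3)*(w + 4)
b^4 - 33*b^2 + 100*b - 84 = (b - 3)*(b - 2)^2*(b + 7)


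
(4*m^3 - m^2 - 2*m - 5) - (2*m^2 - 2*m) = 4*m^3 - 3*m^2 - 5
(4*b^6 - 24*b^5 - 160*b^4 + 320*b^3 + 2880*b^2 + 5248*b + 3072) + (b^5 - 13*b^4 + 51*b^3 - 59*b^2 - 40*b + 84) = 4*b^6 - 23*b^5 - 173*b^4 + 371*b^3 + 2821*b^2 + 5208*b + 3156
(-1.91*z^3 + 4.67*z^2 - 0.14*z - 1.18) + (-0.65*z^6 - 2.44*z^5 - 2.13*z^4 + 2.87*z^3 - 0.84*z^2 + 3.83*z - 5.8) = -0.65*z^6 - 2.44*z^5 - 2.13*z^4 + 0.96*z^3 + 3.83*z^2 + 3.69*z - 6.98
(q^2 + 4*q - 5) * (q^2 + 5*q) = q^4 + 9*q^3 + 15*q^2 - 25*q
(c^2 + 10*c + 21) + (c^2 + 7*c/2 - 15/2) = 2*c^2 + 27*c/2 + 27/2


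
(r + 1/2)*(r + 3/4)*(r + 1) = r^3 + 9*r^2/4 + 13*r/8 + 3/8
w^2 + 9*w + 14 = (w + 2)*(w + 7)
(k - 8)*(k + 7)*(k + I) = k^3 - k^2 + I*k^2 - 56*k - I*k - 56*I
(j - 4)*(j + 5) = j^2 + j - 20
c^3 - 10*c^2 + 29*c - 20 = (c - 5)*(c - 4)*(c - 1)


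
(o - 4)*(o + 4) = o^2 - 16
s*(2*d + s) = 2*d*s + s^2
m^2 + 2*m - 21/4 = (m - 3/2)*(m + 7/2)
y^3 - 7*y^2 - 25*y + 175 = (y - 7)*(y - 5)*(y + 5)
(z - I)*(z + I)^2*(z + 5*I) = z^4 + 6*I*z^3 - 4*z^2 + 6*I*z - 5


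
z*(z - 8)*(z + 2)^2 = z^4 - 4*z^3 - 28*z^2 - 32*z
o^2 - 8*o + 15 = (o - 5)*(o - 3)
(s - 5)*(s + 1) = s^2 - 4*s - 5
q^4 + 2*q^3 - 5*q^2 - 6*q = q*(q - 2)*(q + 1)*(q + 3)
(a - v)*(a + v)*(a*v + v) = a^3*v + a^2*v - a*v^3 - v^3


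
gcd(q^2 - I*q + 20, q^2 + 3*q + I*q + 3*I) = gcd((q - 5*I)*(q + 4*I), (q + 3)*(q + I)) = 1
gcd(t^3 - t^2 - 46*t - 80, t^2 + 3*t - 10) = t + 5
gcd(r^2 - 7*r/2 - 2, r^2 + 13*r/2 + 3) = r + 1/2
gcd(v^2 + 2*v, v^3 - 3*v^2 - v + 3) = 1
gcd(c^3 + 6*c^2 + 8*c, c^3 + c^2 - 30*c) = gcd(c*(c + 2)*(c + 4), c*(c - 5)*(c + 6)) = c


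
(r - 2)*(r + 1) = r^2 - r - 2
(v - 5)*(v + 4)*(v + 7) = v^3 + 6*v^2 - 27*v - 140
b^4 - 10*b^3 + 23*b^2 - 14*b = b*(b - 7)*(b - 2)*(b - 1)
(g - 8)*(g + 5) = g^2 - 3*g - 40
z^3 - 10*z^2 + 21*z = z*(z - 7)*(z - 3)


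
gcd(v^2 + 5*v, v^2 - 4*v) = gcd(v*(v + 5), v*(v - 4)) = v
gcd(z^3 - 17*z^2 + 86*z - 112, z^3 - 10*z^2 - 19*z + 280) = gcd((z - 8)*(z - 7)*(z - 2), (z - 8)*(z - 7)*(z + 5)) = z^2 - 15*z + 56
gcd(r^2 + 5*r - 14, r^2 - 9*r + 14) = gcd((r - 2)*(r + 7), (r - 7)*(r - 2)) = r - 2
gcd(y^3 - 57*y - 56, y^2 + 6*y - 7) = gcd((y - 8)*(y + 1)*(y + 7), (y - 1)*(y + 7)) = y + 7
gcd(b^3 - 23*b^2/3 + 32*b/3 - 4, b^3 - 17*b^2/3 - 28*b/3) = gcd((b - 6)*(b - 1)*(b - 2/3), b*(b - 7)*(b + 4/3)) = 1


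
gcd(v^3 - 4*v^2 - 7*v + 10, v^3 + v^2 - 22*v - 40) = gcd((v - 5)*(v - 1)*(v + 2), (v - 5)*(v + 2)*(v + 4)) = v^2 - 3*v - 10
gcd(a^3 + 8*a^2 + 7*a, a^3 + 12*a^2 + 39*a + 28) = a^2 + 8*a + 7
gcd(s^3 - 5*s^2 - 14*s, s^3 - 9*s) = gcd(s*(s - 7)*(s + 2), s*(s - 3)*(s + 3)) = s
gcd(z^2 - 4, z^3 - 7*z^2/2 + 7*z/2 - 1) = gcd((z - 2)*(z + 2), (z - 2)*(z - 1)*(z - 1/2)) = z - 2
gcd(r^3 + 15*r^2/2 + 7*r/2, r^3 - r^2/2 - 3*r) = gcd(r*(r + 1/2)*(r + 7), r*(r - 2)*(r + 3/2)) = r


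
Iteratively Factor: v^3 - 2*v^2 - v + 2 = (v - 2)*(v^2 - 1) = (v - 2)*(v + 1)*(v - 1)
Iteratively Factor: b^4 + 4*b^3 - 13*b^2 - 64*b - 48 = (b + 1)*(b^3 + 3*b^2 - 16*b - 48) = (b + 1)*(b + 3)*(b^2 - 16) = (b + 1)*(b + 3)*(b + 4)*(b - 4)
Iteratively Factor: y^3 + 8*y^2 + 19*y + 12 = (y + 1)*(y^2 + 7*y + 12) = (y + 1)*(y + 3)*(y + 4)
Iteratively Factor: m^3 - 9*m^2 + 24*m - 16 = (m - 4)*(m^2 - 5*m + 4) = (m - 4)*(m - 1)*(m - 4)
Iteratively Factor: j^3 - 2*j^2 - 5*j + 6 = (j - 1)*(j^2 - j - 6) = (j - 3)*(j - 1)*(j + 2)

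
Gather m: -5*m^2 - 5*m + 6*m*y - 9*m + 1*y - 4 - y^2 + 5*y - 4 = -5*m^2 + m*(6*y - 14) - y^2 + 6*y - 8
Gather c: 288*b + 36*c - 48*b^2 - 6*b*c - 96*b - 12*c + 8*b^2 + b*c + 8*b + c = -40*b^2 + 200*b + c*(25 - 5*b)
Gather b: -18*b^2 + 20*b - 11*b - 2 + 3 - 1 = -18*b^2 + 9*b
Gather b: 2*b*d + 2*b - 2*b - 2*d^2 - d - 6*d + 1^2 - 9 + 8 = 2*b*d - 2*d^2 - 7*d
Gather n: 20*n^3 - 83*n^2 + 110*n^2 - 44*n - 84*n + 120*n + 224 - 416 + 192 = 20*n^3 + 27*n^2 - 8*n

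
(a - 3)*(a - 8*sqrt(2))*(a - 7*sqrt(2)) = a^3 - 15*sqrt(2)*a^2 - 3*a^2 + 45*sqrt(2)*a + 112*a - 336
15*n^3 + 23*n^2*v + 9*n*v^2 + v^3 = (n + v)*(3*n + v)*(5*n + v)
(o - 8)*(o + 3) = o^2 - 5*o - 24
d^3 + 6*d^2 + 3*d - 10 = (d - 1)*(d + 2)*(d + 5)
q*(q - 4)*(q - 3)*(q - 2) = q^4 - 9*q^3 + 26*q^2 - 24*q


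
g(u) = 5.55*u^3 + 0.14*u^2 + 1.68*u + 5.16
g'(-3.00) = 150.69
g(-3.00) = -148.47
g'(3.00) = 152.37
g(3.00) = 161.31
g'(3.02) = 154.38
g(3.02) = 164.38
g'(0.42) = 4.73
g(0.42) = 6.30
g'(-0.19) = 2.23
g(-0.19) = 4.81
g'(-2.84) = 135.18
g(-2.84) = -125.61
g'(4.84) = 393.07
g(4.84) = 645.83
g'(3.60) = 218.47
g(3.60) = 271.96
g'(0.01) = 1.68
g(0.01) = 5.18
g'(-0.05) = 1.71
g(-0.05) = 5.08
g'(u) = 16.65*u^2 + 0.28*u + 1.68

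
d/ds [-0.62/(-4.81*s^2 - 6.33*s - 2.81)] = (-5.9644*s - 3.9246)/(4.81*s^2 + 6.33*s + 2.81)^2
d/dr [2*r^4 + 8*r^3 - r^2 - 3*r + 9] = 8*r^3 + 24*r^2 - 2*r - 3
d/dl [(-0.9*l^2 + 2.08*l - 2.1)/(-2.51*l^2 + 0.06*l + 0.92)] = (5.1668*l^2 - 12.198*l + 2.0396)/(6.3001*l^4 - 0.3012*l^3 - 4.6148*l^2 + 0.1104*l + 0.8464)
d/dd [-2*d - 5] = -2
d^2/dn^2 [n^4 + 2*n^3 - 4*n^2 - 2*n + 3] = 12*n^2 + 12*n - 8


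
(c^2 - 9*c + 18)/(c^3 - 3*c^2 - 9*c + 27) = (c - 6)/(c^2 - 9)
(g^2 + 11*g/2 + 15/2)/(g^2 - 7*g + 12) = (2*g^2 + 11*g + 15)/(2*(g^2 - 7*g + 12))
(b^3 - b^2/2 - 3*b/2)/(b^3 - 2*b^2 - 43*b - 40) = b*(2*b - 3)/(2*(b^2 - 3*b - 40))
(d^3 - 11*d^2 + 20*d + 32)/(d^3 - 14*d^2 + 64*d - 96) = (d^2 - 7*d - 8)/(d^2 - 10*d + 24)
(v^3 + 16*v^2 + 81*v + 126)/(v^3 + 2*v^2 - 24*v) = (v^2 + 10*v + 21)/(v*(v - 4))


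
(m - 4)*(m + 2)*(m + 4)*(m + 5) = m^4 + 7*m^3 - 6*m^2 - 112*m - 160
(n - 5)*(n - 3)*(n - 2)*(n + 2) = n^4 - 8*n^3 + 11*n^2 + 32*n - 60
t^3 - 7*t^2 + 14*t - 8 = (t - 4)*(t - 2)*(t - 1)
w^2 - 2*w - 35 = (w - 7)*(w + 5)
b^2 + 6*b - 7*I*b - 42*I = (b + 6)*(b - 7*I)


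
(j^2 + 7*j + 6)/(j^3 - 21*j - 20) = (j + 6)/(j^2 - j - 20)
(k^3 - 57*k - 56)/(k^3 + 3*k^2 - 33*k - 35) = (k - 8)/(k - 5)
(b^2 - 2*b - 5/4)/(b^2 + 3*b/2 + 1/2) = (b - 5/2)/(b + 1)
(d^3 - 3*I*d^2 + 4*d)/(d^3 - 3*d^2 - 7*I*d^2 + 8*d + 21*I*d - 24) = d*(d - 4*I)/(d^2 - d*(3 + 8*I) + 24*I)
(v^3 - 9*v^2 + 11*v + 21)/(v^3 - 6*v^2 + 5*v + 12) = (v - 7)/(v - 4)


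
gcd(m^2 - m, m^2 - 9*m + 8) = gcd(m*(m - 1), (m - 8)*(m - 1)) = m - 1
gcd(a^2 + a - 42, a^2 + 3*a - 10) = 1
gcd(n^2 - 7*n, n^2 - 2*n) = n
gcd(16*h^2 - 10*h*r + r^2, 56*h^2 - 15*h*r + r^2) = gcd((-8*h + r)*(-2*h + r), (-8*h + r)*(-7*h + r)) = -8*h + r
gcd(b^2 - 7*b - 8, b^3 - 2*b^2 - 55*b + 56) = b - 8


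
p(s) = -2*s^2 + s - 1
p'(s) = 1 - 4*s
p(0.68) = -1.24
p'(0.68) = -1.72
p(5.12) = -48.31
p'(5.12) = -19.48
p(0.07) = -0.94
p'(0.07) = 0.72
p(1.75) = -5.38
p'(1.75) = -6.00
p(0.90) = -1.72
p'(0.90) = -2.60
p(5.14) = -48.70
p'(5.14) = -19.56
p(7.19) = -97.20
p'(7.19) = -27.76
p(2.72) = -13.08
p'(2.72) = -9.88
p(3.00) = -16.00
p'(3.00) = -11.00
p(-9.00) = -172.00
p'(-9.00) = 37.00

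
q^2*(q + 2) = q^3 + 2*q^2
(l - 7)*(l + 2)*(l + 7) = l^3 + 2*l^2 - 49*l - 98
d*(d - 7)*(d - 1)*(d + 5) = d^4 - 3*d^3 - 33*d^2 + 35*d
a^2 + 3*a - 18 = (a - 3)*(a + 6)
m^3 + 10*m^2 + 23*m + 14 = (m + 1)*(m + 2)*(m + 7)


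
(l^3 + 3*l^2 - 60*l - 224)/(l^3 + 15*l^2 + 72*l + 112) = (l - 8)/(l + 4)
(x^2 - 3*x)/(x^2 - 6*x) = (x - 3)/(x - 6)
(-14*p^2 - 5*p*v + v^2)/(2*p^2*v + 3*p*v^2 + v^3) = (-7*p + v)/(v*(p + v))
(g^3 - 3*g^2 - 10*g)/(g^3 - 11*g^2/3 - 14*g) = 3*(-g^2 + 3*g + 10)/(-3*g^2 + 11*g + 42)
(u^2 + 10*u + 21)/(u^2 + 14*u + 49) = (u + 3)/(u + 7)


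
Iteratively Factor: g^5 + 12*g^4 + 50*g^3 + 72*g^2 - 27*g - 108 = (g + 3)*(g^4 + 9*g^3 + 23*g^2 + 3*g - 36) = (g - 1)*(g + 3)*(g^3 + 10*g^2 + 33*g + 36) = (g - 1)*(g + 3)*(g + 4)*(g^2 + 6*g + 9) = (g - 1)*(g + 3)^2*(g + 4)*(g + 3)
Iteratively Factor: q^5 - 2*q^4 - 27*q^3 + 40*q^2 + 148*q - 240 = (q - 5)*(q^4 + 3*q^3 - 12*q^2 - 20*q + 48) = (q - 5)*(q - 2)*(q^3 + 5*q^2 - 2*q - 24) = (q - 5)*(q - 2)*(q + 4)*(q^2 + q - 6) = (q - 5)*(q - 2)*(q + 3)*(q + 4)*(q - 2)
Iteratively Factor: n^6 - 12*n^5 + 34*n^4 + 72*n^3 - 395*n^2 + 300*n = (n)*(n^5 - 12*n^4 + 34*n^3 + 72*n^2 - 395*n + 300) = n*(n - 5)*(n^4 - 7*n^3 - n^2 + 67*n - 60) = n*(n - 5)^2*(n^3 - 2*n^2 - 11*n + 12) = n*(n - 5)^2*(n + 3)*(n^2 - 5*n + 4) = n*(n - 5)^2*(n - 1)*(n + 3)*(n - 4)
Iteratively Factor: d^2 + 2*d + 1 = (d + 1)*(d + 1)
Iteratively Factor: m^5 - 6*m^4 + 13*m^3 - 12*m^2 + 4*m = (m - 2)*(m^4 - 4*m^3 + 5*m^2 - 2*m) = m*(m - 2)*(m^3 - 4*m^2 + 5*m - 2) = m*(m - 2)*(m - 1)*(m^2 - 3*m + 2) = m*(m - 2)*(m - 1)^2*(m - 2)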